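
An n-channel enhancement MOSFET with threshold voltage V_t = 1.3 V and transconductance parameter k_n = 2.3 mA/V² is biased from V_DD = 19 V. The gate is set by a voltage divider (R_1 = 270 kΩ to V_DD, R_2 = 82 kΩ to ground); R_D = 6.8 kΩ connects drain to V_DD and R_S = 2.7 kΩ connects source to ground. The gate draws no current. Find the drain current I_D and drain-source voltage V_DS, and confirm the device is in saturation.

V_G = V_DD·R_2/(R_1+R_2) = 19×82/352 = 4.43 V.
Assume saturation: I_D = (k_n/2)(V_GS − V_t)² with V_GS = V_G − I_D·R_S = 4.43 − 2.7·I_D.
Substituting gives 8.38·I_D² − 20.4·I_D + 11.2 = 0, with roots I_D = 0.841 or 1.59 mA.
The root I_D = 1.59 mA gives V_GS = 0.123 V ≤ V_t, so take I_D = 0.841 mA.
Then V_GS = 2.16 V and V_DS = V_DD − I_D(R_D+R_S) = 19 − 0.841×9.5 = 11 V.
Saturation requires V_DS ≥ V_GS − V_t = 0.855 V; 11 ≥ 0.855 ✓.

I_D ≈ 0.84 mA, V_DS ≈ 11 V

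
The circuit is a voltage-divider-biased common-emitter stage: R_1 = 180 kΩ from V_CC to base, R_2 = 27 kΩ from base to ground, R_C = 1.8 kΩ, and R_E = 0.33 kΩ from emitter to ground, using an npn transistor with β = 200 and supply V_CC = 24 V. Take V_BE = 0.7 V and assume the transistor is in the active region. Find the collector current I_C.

Thevenize the base divider: V_Th = V_CC·R_2/(R_1+R_2) = 24×27/207 = 3.13 V, R_Th = R_1‖R_2 = 23.5 kΩ.
Base-emitter loop: V_Th = I_B·R_Th + V_BE + (β+1)I_B·R_E, so I_B = (3.13 − 0.7) / (23.5 + 201×0.33) = 0.0271 mA.
I_C = β·I_B = 200×0.0271 = 5.41 mA, and I_E = (β+1)I_B = 5.44 mA.
V_CE = V_CC − I_C·R_C − I_E·R_E = 24 − 5.41×1.8 − 5.44×0.33 = 12.5 V.
V_CE = 12.5 V > 0.2 V confirms active-region operation.

I_C ≈ 5.4 mA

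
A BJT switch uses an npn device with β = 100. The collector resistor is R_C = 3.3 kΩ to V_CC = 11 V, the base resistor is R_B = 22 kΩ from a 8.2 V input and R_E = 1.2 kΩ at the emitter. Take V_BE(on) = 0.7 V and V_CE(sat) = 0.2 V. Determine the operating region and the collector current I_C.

Assume active: I_B = (8.2 − 0.7)/(22 + 101×1.2) = 0.0524 mA, I_C = β·I_B = 5.24 mA.
Then V_CE = 11 − 5.24×3.3 − 5.29×1.2 = -12.6 V < 0.2 V — the active assumption fails.
Re-solve with V_CE = 0.2 V. KCL at the emitter: V_E/R_E = (V_BB−0.7−V_E)/R_B + (V_CC−0.2−V_E)/R_C, giving V_E = 3.06 V.
I_C = (V_CC − 0.2 − V_E)/R_C = (10.8 − 3.06)/3.3 = 2.35 mA.
Check: I_B = (7.5 − 3.06)/22 = 0.202 mA, and β·I_B = 20.2 mA > I_C, confirming saturation.

saturation; I_C ≈ 2.3 mA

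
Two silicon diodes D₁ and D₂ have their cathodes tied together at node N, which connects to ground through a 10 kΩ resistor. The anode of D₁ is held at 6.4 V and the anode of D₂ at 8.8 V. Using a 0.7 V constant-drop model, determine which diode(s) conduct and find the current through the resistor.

Assume both conduct. Then node N would need to be at both 6.4−0.7 = 5.7 V and 8.8−0.7 = 8.1 V, which is impossible.
Assume only D₂ conducts: V_N = 8.8 − 0.7 = 8.1 V, so I_R = 8.1/10 = 0.81 mA.
Check D₁: its anode-to-cathode voltage is 6.4 − 8.1 = -1.7 V < 0.7 V, so it is off. The assumption is consistent.

Only D₂ conducts; I_R ≈ 0.81 mA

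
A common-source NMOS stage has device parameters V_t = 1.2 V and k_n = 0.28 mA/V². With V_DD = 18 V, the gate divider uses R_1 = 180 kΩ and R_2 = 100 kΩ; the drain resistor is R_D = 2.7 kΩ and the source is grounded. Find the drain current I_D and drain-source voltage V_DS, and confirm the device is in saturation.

I_D ≈ 3.8 mA, V_DS ≈ 7.7 V

V_G = V_DD·R_2/(R_1+R_2) = 18×100/280 = 6.43 V. With the source grounded, V_GS = V_G = 6.43 V.
Assume saturation: I_D = (k_n/2)(V_GS − V_t)² = (0.28/2)×(6.43 − 1.2)² = 0.14×5.23² = 3.83 mA.
V_DS = V_DD − I_D·R_D = 18 − 3.83×2.7 = 7.67 V.
Saturation requires V_DS ≥ V_GS − V_t = 5.23 V; 7.67 ≥ 5.23 ✓.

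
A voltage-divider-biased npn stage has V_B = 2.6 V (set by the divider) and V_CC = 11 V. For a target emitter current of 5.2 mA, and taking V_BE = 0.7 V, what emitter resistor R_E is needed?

R_E ≈ 0.37 kΩ

V_E = V_B − V_BE = 2.6 − 0.7 = 1.9 V.
R_E = V_E / I_E = 1.9 / 5.2 = 0.365 kΩ.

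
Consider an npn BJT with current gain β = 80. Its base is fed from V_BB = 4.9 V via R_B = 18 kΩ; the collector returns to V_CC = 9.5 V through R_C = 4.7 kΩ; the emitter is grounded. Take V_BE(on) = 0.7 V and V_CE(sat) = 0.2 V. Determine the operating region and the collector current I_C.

Assume active: I_B = (4.9 − 0.7)/18 = 0.233 mA, giving I_C = β·I_B = 18.7 mA.
But then V_CE = 9.5 − 18.7×4.7 = -78.2 V < V_CE(sat) = 0.2 V — impossible in the active region.
So the transistor is saturated. With V_CE = 0.2 V, I_C = (V_CC − 0.2)/R_C = 9.3/4.7 = 1.98 mA.
Check: β·I_B = 18.7 mA > I_C = 1.98 mA, confirming saturation.

saturation; I_C ≈ 2 mA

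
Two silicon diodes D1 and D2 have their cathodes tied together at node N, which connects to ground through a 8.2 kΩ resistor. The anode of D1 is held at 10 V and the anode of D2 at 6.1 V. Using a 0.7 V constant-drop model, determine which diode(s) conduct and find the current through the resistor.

Only D1 conducts; I_R ≈ 1.1 mA

Assume both conduct. Then node N would need to be at both 10−0.7 = 9.3 V and 6.1−0.7 = 5.4 V, which is impossible.
Assume only D1 conducts: V_N = 10 − 0.7 = 9.3 V, so I_R = 9.3/8.2 = 1.13 mA.
Check D2: its anode-to-cathode voltage is 6.1 − 9.3 = -3.2 V < 0.7 V, so it is off. The assumption is consistent.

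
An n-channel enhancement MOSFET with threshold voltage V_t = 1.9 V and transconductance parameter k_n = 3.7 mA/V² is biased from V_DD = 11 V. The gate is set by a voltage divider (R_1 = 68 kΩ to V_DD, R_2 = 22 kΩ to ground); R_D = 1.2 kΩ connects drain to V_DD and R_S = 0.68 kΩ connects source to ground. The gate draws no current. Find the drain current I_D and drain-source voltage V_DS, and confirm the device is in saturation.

I_D ≈ 0.44 mA, V_DS ≈ 10 V

V_G = V_DD·R_2/(R_1+R_2) = 11×22/90 = 2.69 V.
Assume saturation: I_D = (k_n/2)(V_GS − V_t)² with V_GS = V_G − I_D·R_S = 2.69 − 0.68·I_D.
Substituting gives 0.855·I_D² − 2.98·I_D + 1.15 = 0, with roots I_D = 0.442 or 3.05 mA.
The root I_D = 3.05 mA gives V_GS = 0.617 V ≤ V_t, so take I_D = 0.442 mA.
Then V_GS = 2.39 V and V_DS = V_DD − I_D(R_D+R_S) = 11 − 0.442×1.88 = 10.2 V.
Saturation requires V_DS ≥ V_GS − V_t = 0.489 V; 10.2 ≥ 0.489 ✓.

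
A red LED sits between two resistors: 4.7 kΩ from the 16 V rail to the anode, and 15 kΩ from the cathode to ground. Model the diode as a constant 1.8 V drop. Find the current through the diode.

The two resistors are in series with the diode, so KVL gives 16 = I·4.7 + 1.8 + I·15.
I = (16 − 1.8) / (4.7 + 15) kΩ = 14.2 / 19.7 = 0.721 mA.

I ≈ 0.72 mA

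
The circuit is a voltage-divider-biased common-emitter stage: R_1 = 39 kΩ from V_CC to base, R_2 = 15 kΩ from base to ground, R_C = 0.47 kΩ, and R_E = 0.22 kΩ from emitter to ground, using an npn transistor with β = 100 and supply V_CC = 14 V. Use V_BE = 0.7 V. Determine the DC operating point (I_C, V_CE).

I_C ≈ 9.6 mA, V_CE ≈ 7.3 V

Thevenize the base divider: V_Th = V_CC·R_2/(R_1+R_2) = 14×15/54 = 3.89 V, R_Th = R_1‖R_2 = 10.8 kΩ.
Base-emitter loop: V_Th = I_B·R_Th + V_BE + (β+1)I_B·R_E, so I_B = (3.89 − 0.7) / (10.8 + 101×0.22) = 0.0965 mA.
I_C = β·I_B = 100×0.0965 = 9.65 mA, and I_E = (β+1)I_B = 9.74 mA.
V_CE = V_CC − I_C·R_C − I_E·R_E = 14 − 9.65×0.47 − 9.74×0.22 = 7.32 V.
V_CE = 7.32 V > 0.2 V confirms active-region operation.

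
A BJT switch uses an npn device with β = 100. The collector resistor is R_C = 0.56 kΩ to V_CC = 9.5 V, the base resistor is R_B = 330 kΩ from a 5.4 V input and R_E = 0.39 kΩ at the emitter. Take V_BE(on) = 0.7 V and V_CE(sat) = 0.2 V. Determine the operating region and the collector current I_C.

active; I_C ≈ 1.3 mA

Assume active. Base-emitter loop: I_B = (V_BB − V_BE)/(R_B + (β+1)R_E) = (5.4 − 0.7)/(330 + 101×0.39) = 0.0127 mA.
I_C = β·I_B = 100×0.0127 = 1.27 mA.
V_CE = V_CC − I_C·R_C − I_E·R_E = 9.5 − 1.27×0.56 − 1.29×0.39 = 8.29 V > V_CE(sat), so the active-region assumption holds.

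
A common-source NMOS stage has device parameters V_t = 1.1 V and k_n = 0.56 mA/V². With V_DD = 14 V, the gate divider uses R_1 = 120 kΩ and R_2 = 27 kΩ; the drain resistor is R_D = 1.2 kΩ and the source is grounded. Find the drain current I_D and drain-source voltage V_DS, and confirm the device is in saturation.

V_G = V_DD·R_2/(R_1+R_2) = 14×27/147 = 2.57 V. With the source grounded, V_GS = V_G = 2.57 V.
Assume saturation: I_D = (k_n/2)(V_GS − V_t)² = (0.56/2)×(2.57 − 1.1)² = 0.28×1.47² = 0.606 mA.
V_DS = V_DD − I_D·R_D = 14 − 0.606×1.2 = 13.3 V.
Saturation requires V_DS ≥ V_GS − V_t = 1.47 V; 13.3 ≥ 1.47 ✓.

I_D ≈ 0.61 mA, V_DS ≈ 13 V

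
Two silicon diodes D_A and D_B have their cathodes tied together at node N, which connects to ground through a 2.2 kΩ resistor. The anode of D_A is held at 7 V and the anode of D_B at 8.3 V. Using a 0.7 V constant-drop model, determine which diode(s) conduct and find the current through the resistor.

Assume both conduct. Then node N would need to be at both 7−0.7 = 6.3 V and 8.3−0.7 = 7.6 V, which is impossible.
Assume only D_B conducts: V_N = 8.3 − 0.7 = 7.6 V, so I_R = 7.6/2.2 = 3.45 mA.
Check D_A: its anode-to-cathode voltage is 7 − 7.6 = -0.6 V < 0.7 V, so it is off. The assumption is consistent.

Only D_B conducts; I_R ≈ 3.5 mA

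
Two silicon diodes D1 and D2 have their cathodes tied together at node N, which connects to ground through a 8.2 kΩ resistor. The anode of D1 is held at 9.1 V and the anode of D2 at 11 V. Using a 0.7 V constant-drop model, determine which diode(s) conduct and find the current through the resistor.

Assume both conduct. Then node N would need to be at both 9.1−0.7 = 8.4 V and 11−0.7 = 10.3 V, which is impossible.
Assume only D2 conducts: V_N = 11 − 0.7 = 10.3 V, so I_R = 10.3/8.2 = 1.26 mA.
Check D1: its anode-to-cathode voltage is 9.1 − 10.3 = -1.2 V < 0.7 V, so it is off. The assumption is consistent.

Only D2 conducts; I_R ≈ 1.3 mA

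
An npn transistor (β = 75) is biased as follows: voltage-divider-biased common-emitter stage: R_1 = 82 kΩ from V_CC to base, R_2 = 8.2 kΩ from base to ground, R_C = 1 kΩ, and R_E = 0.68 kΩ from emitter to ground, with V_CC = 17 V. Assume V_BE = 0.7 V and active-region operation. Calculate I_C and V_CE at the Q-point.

I_C ≈ 1.1 mA, V_CE ≈ 15 V

Thevenize the base divider: V_Th = V_CC·R_2/(R_1+R_2) = 17×8.2/90.2 = 1.55 V, R_Th = R_1‖R_2 = 7.45 kΩ.
Base-emitter loop: V_Th = I_B·R_Th + V_BE + (β+1)I_B·R_E, so I_B = (1.55 − 0.7) / (7.45 + 76×0.68) = 0.0143 mA.
I_C = β·I_B = 75×0.0143 = 1.07 mA, and I_E = (β+1)I_B = 1.09 mA.
V_CE = V_CC − I_C·R_C − I_E·R_E = 17 − 1.07×1 − 1.09×0.68 = 15.2 V.
V_CE = 15.2 V > 0.2 V confirms active-region operation.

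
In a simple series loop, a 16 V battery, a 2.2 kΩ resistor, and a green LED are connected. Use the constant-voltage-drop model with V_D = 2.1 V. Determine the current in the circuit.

I ≈ 6.3 mA

KVL around the loop: 16 = V_D + I·R = 2.1 + I × 2.2 kΩ.
So I = (16 − 2.1) / 2.2 kΩ = 13.9 / 2.2 = 6.32 mA.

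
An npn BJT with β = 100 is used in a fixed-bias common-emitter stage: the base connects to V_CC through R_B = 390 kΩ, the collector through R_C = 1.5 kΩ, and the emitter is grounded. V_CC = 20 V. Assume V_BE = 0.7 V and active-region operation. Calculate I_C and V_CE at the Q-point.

Base loop: V_CC = I_B·R_B + V_BE, so I_B = (20 − 0.7)/390 kΩ = 0.0495 mA.
In the active region I_C = β·I_B = 100 × 0.0495 = 4.95 mA.
Collector loop: V_CE = V_CC − I_C·R_C = 20 − 4.95×1.5 = 12.6 V.
Since V_CE = 12.6 V > V_CE(sat) ≈ 0.2 V, the transistor is in the active region as assumed.

I_C ≈ 4.9 mA, V_CE ≈ 13 V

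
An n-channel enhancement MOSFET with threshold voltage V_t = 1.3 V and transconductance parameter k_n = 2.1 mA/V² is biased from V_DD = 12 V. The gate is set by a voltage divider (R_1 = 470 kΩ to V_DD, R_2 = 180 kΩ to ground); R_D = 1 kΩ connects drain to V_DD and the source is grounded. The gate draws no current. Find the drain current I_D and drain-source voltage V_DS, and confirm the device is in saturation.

I_D ≈ 4.3 mA, V_DS ≈ 7.7 V

V_G = V_DD·R_2/(R_1+R_2) = 12×180/650 = 3.32 V. With the source grounded, V_GS = V_G = 3.32 V.
Assume saturation: I_D = (k_n/2)(V_GS − V_t)² = (2.1/2)×(3.32 − 1.3)² = 1.05×2.02² = 4.3 mA.
V_DS = V_DD − I_D·R_D = 12 − 4.3×1 = 7.7 V.
Saturation requires V_DS ≥ V_GS − V_t = 2.02 V; 7.7 ≥ 2.02 ✓.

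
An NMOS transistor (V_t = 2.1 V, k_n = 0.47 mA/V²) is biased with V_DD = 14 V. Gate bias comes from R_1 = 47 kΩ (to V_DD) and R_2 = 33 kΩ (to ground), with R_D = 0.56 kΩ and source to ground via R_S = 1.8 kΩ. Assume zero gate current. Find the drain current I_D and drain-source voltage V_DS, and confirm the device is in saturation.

V_G = V_DD·R_2/(R_1+R_2) = 14×33/80 = 5.78 V.
Assume saturation: I_D = (k_n/2)(V_GS − V_t)² with V_GS = V_G − I_D·R_S = 5.78 − 1.8·I_D.
Substituting gives 0.761·I_D² − 4.11·I_D + 3.17 = 0, with roots I_D = 0.934 or 4.46 mA.
The root I_D = 4.46 mA gives V_GS = -2.26 V ≤ V_t, so take I_D = 0.934 mA.
Then V_GS = 4.09 V and V_DS = V_DD − I_D(R_D+R_S) = 14 − 0.934×2.36 = 11.8 V.
Saturation requires V_DS ≥ V_GS − V_t = 1.99 V; 11.8 ≥ 1.99 ✓.

I_D ≈ 0.93 mA, V_DS ≈ 12 V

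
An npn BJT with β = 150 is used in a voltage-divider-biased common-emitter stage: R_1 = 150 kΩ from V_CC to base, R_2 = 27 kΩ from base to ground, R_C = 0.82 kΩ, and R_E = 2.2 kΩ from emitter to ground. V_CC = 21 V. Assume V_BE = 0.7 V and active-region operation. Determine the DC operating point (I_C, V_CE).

Thevenize the base divider: V_Th = V_CC·R_2/(R_1+R_2) = 21×27/177 = 3.2 V, R_Th = R_1‖R_2 = 22.9 kΩ.
Base-emitter loop: V_Th = I_B·R_Th + V_BE + (β+1)I_B·R_E, so I_B = (3.2 − 0.7) / (22.9 + 151×2.2) = 0.00705 mA.
I_C = β·I_B = 150×0.00705 = 1.06 mA, and I_E = (β+1)I_B = 1.06 mA.
V_CE = V_CC − I_C·R_C − I_E·R_E = 21 − 1.06×0.82 − 1.06×2.2 = 17.8 V.
V_CE = 17.8 V > 0.2 V confirms active-region operation.

I_C ≈ 1.1 mA, V_CE ≈ 18 V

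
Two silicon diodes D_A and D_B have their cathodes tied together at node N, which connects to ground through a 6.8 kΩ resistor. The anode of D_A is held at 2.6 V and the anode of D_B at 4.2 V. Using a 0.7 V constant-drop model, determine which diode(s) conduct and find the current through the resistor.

Only D_B conducts; I_R ≈ 0.51 mA

Assume both conduct. Then node N would need to be at both 2.6−0.7 = 1.9 V and 4.2−0.7 = 3.5 V, which is impossible.
Assume only D_B conducts: V_N = 4.2 − 0.7 = 3.5 V, so I_R = 3.5/6.8 = 0.515 mA.
Check D_A: its anode-to-cathode voltage is 2.6 − 3.5 = -0.9 V < 0.7 V, so it is off. The assumption is consistent.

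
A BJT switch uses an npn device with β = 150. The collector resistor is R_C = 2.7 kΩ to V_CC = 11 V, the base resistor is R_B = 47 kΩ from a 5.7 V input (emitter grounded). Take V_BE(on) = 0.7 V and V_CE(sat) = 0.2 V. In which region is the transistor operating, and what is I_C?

saturation; I_C ≈ 4 mA

Assume active: I_B = (5.7 − 0.7)/47 = 0.106 mA, giving I_C = β·I_B = 16 mA.
But then V_CE = 11 − 16×2.7 = -32.1 V < V_CE(sat) = 0.2 V — impossible in the active region.
So the transistor is saturated. With V_CE = 0.2 V, I_C = (V_CC − 0.2)/R_C = 10.8/2.7 = 4 mA.
Check: β·I_B = 16 mA > I_C = 4 mA, confirming saturation.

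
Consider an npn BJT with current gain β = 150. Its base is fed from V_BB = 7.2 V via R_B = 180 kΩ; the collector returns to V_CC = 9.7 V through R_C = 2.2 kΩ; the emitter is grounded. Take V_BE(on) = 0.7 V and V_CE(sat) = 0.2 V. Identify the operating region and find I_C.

Assume active: I_B = (7.2 − 0.7)/180 = 0.0361 mA, giving I_C = β·I_B = 5.42 mA.
But then V_CE = 9.7 − 5.42×2.2 = -2.22 V < V_CE(sat) = 0.2 V — impossible in the active region.
So the transistor is saturated. With V_CE = 0.2 V, I_C = (V_CC − 0.2)/R_C = 9.5/2.2 = 4.32 mA.
Check: β·I_B = 5.42 mA > I_C = 4.32 mA, confirming saturation.

saturation; I_C ≈ 4.3 mA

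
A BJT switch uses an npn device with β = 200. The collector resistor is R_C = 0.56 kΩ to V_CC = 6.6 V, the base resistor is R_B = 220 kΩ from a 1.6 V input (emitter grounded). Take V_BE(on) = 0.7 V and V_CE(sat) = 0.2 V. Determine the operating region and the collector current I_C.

Assume active. Base-emitter loop: I_B = (V_BB − V_BE)/R_B = (1.6 − 0.7)/220 = 0.00409 mA.
I_C = β·I_B = 200×0.00409 = 0.818 mA.
V_CE = V_CC − I_C·R_C = 6.6 − 0.818×0.56 = 6.14 V > V_CE(sat), so the active-region assumption holds.

active; I_C ≈ 0.82 mA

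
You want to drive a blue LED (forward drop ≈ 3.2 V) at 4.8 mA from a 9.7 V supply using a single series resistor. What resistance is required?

The resistor drops V_S − V_D = 9.7 − 3.2 = 6.5 V at 4.8 mA.
R = 6.5 V / 4.8 mA = 1.35 kΩ.

R ≈ 1.4 kΩ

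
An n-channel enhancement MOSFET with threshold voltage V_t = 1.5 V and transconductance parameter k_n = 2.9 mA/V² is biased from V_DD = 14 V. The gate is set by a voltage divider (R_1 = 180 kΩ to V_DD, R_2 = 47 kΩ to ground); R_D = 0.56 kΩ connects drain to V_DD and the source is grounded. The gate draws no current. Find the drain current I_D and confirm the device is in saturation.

V_G = V_DD·R_2/(R_1+R_2) = 14×47/227 = 2.9 V. With the source grounded, V_GS = V_G = 2.9 V.
Assume saturation: I_D = (k_n/2)(V_GS − V_t)² = (2.9/2)×(2.9 − 1.5)² = 1.45×1.4² = 2.84 mA.
V_DS = V_DD − I_D·R_D = 14 − 2.84×0.56 = 12.4 V.
Saturation requires V_DS ≥ V_GS − V_t = 1.4 V; 12.4 ≥ 1.4 ✓.

I_D ≈ 2.8 mA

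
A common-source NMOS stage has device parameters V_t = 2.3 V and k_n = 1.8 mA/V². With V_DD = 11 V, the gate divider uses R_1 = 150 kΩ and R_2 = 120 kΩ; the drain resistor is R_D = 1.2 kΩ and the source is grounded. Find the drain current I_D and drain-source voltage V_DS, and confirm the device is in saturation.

I_D ≈ 6 mA, V_DS ≈ 3.8 V

V_G = V_DD·R_2/(R_1+R_2) = 11×120/270 = 4.89 V. With the source grounded, V_GS = V_G = 4.89 V.
Assume saturation: I_D = (k_n/2)(V_GS − V_t)² = (1.8/2)×(4.89 − 2.3)² = 0.9×2.59² = 6.03 mA.
V_DS = V_DD − I_D·R_D = 11 − 6.03×1.2 = 3.76 V.
Saturation requires V_DS ≥ V_GS − V_t = 2.59 V; 3.76 ≥ 2.59 ✓.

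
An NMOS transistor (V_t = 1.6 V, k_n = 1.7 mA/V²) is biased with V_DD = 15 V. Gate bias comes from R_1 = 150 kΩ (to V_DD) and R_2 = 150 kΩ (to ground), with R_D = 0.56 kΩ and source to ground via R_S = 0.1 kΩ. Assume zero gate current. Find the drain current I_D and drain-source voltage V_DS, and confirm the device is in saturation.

V_G = V_DD·R_2/(R_1+R_2) = 15×150/300 = 7.5 V.
Assume saturation: I_D = (k_n/2)(V_GS − V_t)² with V_GS = V_G − I_D·R_S = 7.5 − 0.1·I_D.
Substituting gives 0.0085·I_D² − 2·I_D + 29.6 = 0, with roots I_D = 15.8 or 220 mA.
The root I_D = 220 mA gives V_GS = -14.5 V ≤ V_t, so take I_D = 15.8 mA.
Then V_GS = 5.92 V and V_DS = V_DD − I_D(R_D+R_S) = 15 − 15.8×0.66 = 4.55 V.
Saturation requires V_DS ≥ V_GS − V_t = 4.32 V; 4.55 ≥ 4.32 ✓.

I_D ≈ 16 mA, V_DS ≈ 4.5 V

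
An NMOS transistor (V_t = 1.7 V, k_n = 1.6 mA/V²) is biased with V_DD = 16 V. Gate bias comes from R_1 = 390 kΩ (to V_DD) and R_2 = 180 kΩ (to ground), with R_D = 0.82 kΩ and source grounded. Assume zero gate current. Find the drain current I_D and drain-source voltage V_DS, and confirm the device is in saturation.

I_D ≈ 9 mA, V_DS ≈ 8.6 V

V_G = V_DD·R_2/(R_1+R_2) = 16×180/570 = 5.05 V. With the source grounded, V_GS = V_G = 5.05 V.
Assume saturation: I_D = (k_n/2)(V_GS − V_t)² = (1.6/2)×(5.05 − 1.7)² = 0.8×3.35² = 8.99 mA.
V_DS = V_DD − I_D·R_D = 16 − 8.99×0.82 = 8.63 V.
Saturation requires V_DS ≥ V_GS − V_t = 3.35 V; 8.63 ≥ 3.35 ✓.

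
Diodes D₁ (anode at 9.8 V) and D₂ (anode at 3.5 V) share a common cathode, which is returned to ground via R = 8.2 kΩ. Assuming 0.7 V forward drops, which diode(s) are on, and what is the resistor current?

Assume both conduct. Then node N would need to be at both 9.8−0.7 = 9.1 V and 3.5−0.7 = 2.8 V, which is impossible.
Assume only D₁ conducts: V_N = 9.8 − 0.7 = 9.1 V, so I_R = 9.1/8.2 = 1.11 mA.
Check D₂: its anode-to-cathode voltage is 3.5 − 9.1 = -5.6 V < 0.7 V, so it is off. The assumption is consistent.

Only D₁ conducts; I_R ≈ 1.1 mA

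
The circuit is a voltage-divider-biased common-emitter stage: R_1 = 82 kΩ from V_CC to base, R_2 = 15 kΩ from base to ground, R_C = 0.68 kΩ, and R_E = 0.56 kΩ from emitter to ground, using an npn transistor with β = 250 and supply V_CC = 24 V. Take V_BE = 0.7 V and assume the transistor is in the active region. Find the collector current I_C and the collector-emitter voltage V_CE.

I_C ≈ 4.9 mA, V_CE ≈ 18 V

Thevenize the base divider: V_Th = V_CC·R_2/(R_1+R_2) = 24×15/97 = 3.71 V, R_Th = R_1‖R_2 = 12.7 kΩ.
Base-emitter loop: V_Th = I_B·R_Th + V_BE + (β+1)I_B·R_E, so I_B = (3.71 − 0.7) / (12.7 + 251×0.56) = 0.0197 mA.
I_C = β·I_B = 250×0.0197 = 4.91 mA, and I_E = (β+1)I_B = 4.93 mA.
V_CE = V_CC − I_C·R_C − I_E·R_E = 24 − 4.91×0.68 − 4.93×0.56 = 17.9 V.
V_CE = 17.9 V > 0.2 V confirms active-region operation.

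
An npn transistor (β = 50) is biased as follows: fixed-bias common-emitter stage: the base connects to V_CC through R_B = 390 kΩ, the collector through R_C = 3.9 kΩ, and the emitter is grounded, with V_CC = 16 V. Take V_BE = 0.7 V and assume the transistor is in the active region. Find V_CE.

V_CE ≈ 8.3 V

Base loop: V_CC = I_B·R_B + V_BE, so I_B = (16 − 0.7)/390 kΩ = 0.0392 mA.
In the active region I_C = β·I_B = 50 × 0.0392 = 1.96 mA.
Collector loop: V_CE = V_CC − I_C·R_C = 16 − 1.96×3.9 = 8.35 V.
Since V_CE = 8.35 V > V_CE(sat) ≈ 0.2 V, the transistor is in the active region as assumed.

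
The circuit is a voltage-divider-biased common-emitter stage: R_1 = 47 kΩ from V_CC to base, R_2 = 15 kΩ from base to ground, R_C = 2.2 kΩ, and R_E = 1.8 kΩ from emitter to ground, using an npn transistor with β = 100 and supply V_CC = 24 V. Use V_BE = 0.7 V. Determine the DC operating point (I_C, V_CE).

I_C ≈ 2.6 mA, V_CE ≈ 13 V

Thevenize the base divider: V_Th = V_CC·R_2/(R_1+R_2) = 24×15/62 = 5.81 V, R_Th = R_1‖R_2 = 11.4 kΩ.
Base-emitter loop: V_Th = I_B·R_Th + V_BE + (β+1)I_B·R_E, so I_B = (5.81 − 0.7) / (11.4 + 101×1.8) = 0.0264 mA.
I_C = β·I_B = 100×0.0264 = 2.64 mA, and I_E = (β+1)I_B = 2.67 mA.
V_CE = V_CC − I_C·R_C − I_E·R_E = 24 − 2.64×2.2 − 2.67×1.8 = 13.4 V.
V_CE = 13.4 V > 0.2 V confirms active-region operation.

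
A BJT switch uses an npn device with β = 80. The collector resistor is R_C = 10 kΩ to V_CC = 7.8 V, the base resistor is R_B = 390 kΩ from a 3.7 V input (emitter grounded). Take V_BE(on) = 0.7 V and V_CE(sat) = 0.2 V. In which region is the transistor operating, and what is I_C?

active; I_C ≈ 0.62 mA

Assume active. Base-emitter loop: I_B = (V_BB − V_BE)/R_B = (3.7 − 0.7)/390 = 0.00769 mA.
I_C = β·I_B = 80×0.00769 = 0.615 mA.
V_CE = V_CC − I_C·R_C = 7.8 − 0.615×10 = 1.65 V > V_CE(sat), so the active-region assumption holds.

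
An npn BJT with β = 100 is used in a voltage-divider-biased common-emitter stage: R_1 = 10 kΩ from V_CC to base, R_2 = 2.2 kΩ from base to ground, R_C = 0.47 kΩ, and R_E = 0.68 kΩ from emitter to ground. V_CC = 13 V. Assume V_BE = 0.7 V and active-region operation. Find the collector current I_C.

Thevenize the base divider: V_Th = V_CC·R_2/(R_1+R_2) = 13×2.2/12.2 = 2.34 V, R_Th = R_1‖R_2 = 1.8 kΩ.
Base-emitter loop: V_Th = I_B·R_Th + V_BE + (β+1)I_B·R_E, so I_B = (2.34 − 0.7) / (1.8 + 101×0.68) = 0.0233 mA.
I_C = β·I_B = 100×0.0233 = 2.33 mA, and I_E = (β+1)I_B = 2.36 mA.
V_CE = V_CC − I_C·R_C − I_E·R_E = 13 − 2.33×0.47 − 2.36×0.68 = 10.3 V.
V_CE = 10.3 V > 0.2 V confirms active-region operation.

I_C ≈ 2.3 mA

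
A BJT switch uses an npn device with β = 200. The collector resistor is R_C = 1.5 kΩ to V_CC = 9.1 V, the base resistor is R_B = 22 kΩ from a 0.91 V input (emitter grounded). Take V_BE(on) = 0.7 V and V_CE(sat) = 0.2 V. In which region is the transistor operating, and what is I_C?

active; I_C ≈ 1.9 mA

Assume active. Base-emitter loop: I_B = (V_BB − V_BE)/R_B = (0.91 − 0.7)/22 = 0.00955 mA.
I_C = β·I_B = 200×0.00955 = 1.91 mA.
V_CE = V_CC − I_C·R_C = 9.1 − 1.91×1.5 = 6.24 V > V_CE(sat), so the active-region assumption holds.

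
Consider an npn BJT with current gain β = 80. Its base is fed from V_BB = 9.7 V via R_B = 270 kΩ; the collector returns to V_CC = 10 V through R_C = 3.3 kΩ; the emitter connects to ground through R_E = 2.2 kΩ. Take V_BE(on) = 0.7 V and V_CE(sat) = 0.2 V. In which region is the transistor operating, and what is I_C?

active; I_C ≈ 1.6 mA

Assume active. Base-emitter loop: I_B = (V_BB − V_BE)/(R_B + (β+1)R_E) = (9.7 − 0.7)/(270 + 81×2.2) = 0.0201 mA.
I_C = β·I_B = 80×0.0201 = 1.61 mA.
V_CE = V_CC − I_C·R_C − I_E·R_E = 10 − 1.61×3.3 − 1.63×2.2 = 1.12 V > V_CE(sat), so the active-region assumption holds.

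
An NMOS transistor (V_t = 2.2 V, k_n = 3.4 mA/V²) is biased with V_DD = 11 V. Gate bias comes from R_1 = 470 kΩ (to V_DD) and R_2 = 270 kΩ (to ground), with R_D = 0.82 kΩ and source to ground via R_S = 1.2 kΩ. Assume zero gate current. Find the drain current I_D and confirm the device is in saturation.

I_D ≈ 0.9 mA

V_G = V_DD·R_2/(R_1+R_2) = 11×270/740 = 4.01 V.
Assume saturation: I_D = (k_n/2)(V_GS − V_t)² with V_GS = V_G − I_D·R_S = 4.01 − 1.2·I_D.
Substituting gives 2.45·I_D² − 8.4·I_D + 5.59 = 0, with roots I_D = 0.904 or 2.53 mA.
The root I_D = 2.53 mA gives V_GS = 0.981 V ≤ V_t, so take I_D = 0.904 mA.
Then V_GS = 2.93 V and V_DS = V_DD − I_D(R_D+R_S) = 11 − 0.904×2.02 = 9.17 V.
Saturation requires V_DS ≥ V_GS − V_t = 0.729 V; 9.17 ≥ 0.729 ✓.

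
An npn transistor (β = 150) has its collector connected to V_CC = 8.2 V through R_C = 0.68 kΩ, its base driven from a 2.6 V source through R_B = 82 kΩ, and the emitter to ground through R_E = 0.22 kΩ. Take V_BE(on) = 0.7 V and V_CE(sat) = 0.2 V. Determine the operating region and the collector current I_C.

Assume active. Base-emitter loop: I_B = (V_BB − V_BE)/(R_B + (β+1)R_E) = (2.6 − 0.7)/(82 + 151×0.22) = 0.0165 mA.
I_C = β·I_B = 150×0.0165 = 2.47 mA.
V_CE = V_CC − I_C·R_C − I_E·R_E = 8.2 − 2.47×0.68 − 2.49×0.22 = 5.97 V > V_CE(sat), so the active-region assumption holds.

active; I_C ≈ 2.5 mA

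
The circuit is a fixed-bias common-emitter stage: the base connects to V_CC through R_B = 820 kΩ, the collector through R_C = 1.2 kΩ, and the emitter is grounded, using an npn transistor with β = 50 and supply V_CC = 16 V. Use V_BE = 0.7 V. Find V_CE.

V_CE ≈ 15 V

Base loop: V_CC = I_B·R_B + V_BE, so I_B = (16 − 0.7)/820 kΩ = 0.0187 mA.
In the active region I_C = β·I_B = 50 × 0.0187 = 0.933 mA.
Collector loop: V_CE = V_CC − I_C·R_C = 16 − 0.933×1.2 = 14.9 V.
Since V_CE = 14.9 V > V_CE(sat) ≈ 0.2 V, the transistor is in the active region as assumed.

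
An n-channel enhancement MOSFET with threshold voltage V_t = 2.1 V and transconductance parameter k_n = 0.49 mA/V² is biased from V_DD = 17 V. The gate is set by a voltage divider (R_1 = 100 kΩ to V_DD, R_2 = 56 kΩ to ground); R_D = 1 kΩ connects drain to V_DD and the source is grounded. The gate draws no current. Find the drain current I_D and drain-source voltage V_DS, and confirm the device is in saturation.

V_G = V_DD·R_2/(R_1+R_2) = 17×56/156 = 6.1 V. With the source grounded, V_GS = V_G = 6.1 V.
Assume saturation: I_D = (k_n/2)(V_GS − V_t)² = (0.49/2)×(6.1 − 2.1)² = 0.245×4² = 3.93 mA.
V_DS = V_DD − I_D·R_D = 17 − 3.93×1 = 13.1 V.
Saturation requires V_DS ≥ V_GS − V_t = 4 V; 13.1 ≥ 4 ✓.

I_D ≈ 3.9 mA, V_DS ≈ 13 V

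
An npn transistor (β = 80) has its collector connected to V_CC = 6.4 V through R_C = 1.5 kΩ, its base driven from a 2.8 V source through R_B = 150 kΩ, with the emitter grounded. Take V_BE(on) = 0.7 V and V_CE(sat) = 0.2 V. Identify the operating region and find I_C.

active; I_C ≈ 1.1 mA

Assume active. Base-emitter loop: I_B = (V_BB − V_BE)/R_B = (2.8 − 0.7)/150 = 0.014 mA.
I_C = β·I_B = 80×0.014 = 1.12 mA.
V_CE = V_CC − I_C·R_C = 6.4 − 1.12×1.5 = 4.72 V > V_CE(sat), so the active-region assumption holds.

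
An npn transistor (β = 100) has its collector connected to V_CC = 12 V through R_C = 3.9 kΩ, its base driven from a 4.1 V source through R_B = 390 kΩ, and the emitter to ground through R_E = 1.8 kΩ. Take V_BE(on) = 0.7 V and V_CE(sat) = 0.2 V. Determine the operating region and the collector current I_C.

Assume active. Base-emitter loop: I_B = (V_BB − V_BE)/(R_B + (β+1)R_E) = (4.1 − 0.7)/(390 + 101×1.8) = 0.00595 mA.
I_C = β·I_B = 100×0.00595 = 0.595 mA.
V_CE = V_CC − I_C·R_C − I_E·R_E = 12 − 0.595×3.9 − 0.601×1.8 = 8.6 V > V_CE(sat), so the active-region assumption holds.

active; I_C ≈ 0.59 mA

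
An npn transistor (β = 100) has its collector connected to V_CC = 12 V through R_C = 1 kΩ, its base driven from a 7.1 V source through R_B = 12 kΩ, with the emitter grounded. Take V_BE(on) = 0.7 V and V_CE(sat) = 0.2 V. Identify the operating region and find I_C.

saturation; I_C ≈ 12 mA

Assume active: I_B = (7.1 − 0.7)/12 = 0.533 mA, giving I_C = β·I_B = 53.3 mA.
But then V_CE = 12 − 53.3×1 = -41.3 V < V_CE(sat) = 0.2 V — impossible in the active region.
So the transistor is saturated. With V_CE = 0.2 V, I_C = (V_CC − 0.2)/R_C = 11.8/1 = 11.8 mA.
Check: β·I_B = 53.3 mA > I_C = 11.8 mA, confirming saturation.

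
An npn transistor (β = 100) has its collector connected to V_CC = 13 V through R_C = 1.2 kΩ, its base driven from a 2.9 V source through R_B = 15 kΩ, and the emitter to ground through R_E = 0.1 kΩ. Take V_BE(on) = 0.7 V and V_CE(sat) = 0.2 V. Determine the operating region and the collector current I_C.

Assume active. Base-emitter loop: I_B = (V_BB − V_BE)/(R_B + (β+1)R_E) = (2.9 − 0.7)/(15 + 101×0.1) = 0.0876 mA.
I_C = β·I_B = 100×0.0876 = 8.76 mA.
V_CE = V_CC − I_C·R_C − I_E·R_E = 13 − 8.76×1.2 − 8.85×0.1 = 1.6 V > V_CE(sat), so the active-region assumption holds.

active; I_C ≈ 8.8 mA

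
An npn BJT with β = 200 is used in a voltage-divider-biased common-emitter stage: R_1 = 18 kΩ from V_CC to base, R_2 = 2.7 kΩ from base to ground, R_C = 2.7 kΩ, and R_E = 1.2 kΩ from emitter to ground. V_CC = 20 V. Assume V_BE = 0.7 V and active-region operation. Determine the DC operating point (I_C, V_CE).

Thevenize the base divider: V_Th = V_CC·R_2/(R_1+R_2) = 20×2.7/20.7 = 2.61 V, R_Th = R_1‖R_2 = 2.35 kΩ.
Base-emitter loop: V_Th = I_B·R_Th + V_BE + (β+1)I_B·R_E, so I_B = (2.61 − 0.7) / (2.35 + 201×1.2) = 0.00784 mA.
I_C = β·I_B = 200×0.00784 = 1.57 mA, and I_E = (β+1)I_B = 1.58 mA.
V_CE = V_CC − I_C·R_C − I_E·R_E = 20 − 1.57×2.7 − 1.58×1.2 = 13.9 V.
V_CE = 13.9 V > 0.2 V confirms active-region operation.

I_C ≈ 1.6 mA, V_CE ≈ 14 V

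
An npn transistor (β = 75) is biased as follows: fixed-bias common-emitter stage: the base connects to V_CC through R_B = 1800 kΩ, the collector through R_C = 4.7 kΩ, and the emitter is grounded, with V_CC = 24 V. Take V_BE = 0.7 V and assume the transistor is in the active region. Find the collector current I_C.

I_C ≈ 0.97 mA

Base loop: V_CC = I_B·R_B + V_BE, so I_B = (24 − 0.7)/1800 kΩ = 0.0129 mA.
In the active region I_C = β·I_B = 75 × 0.0129 = 0.971 mA.
Collector loop: V_CE = V_CC − I_C·R_C = 24 − 0.971×4.7 = 19.4 V.
Since V_CE = 19.4 V > V_CE(sat) ≈ 0.2 V, the transistor is in the active region as assumed.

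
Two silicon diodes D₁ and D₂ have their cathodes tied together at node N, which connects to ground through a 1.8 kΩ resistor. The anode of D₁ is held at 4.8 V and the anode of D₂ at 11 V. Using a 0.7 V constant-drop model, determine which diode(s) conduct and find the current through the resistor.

Assume both conduct. Then node N would need to be at both 4.8−0.7 = 4.1 V and 11−0.7 = 10.3 V, which is impossible.
Assume only D₂ conducts: V_N = 11 − 0.7 = 10.3 V, so I_R = 10.3/1.8 = 5.72 mA.
Check D₁: its anode-to-cathode voltage is 4.8 − 10.3 = -5.5 V < 0.7 V, so it is off. The assumption is consistent.

Only D₂ conducts; I_R ≈ 5.7 mA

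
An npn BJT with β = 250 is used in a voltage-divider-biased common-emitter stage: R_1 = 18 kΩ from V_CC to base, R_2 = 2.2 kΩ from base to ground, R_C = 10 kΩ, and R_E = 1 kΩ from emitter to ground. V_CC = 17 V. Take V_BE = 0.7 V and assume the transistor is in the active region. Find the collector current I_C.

I_C ≈ 1.1 mA

Thevenize the base divider: V_Th = V_CC·R_2/(R_1+R_2) = 17×2.2/20.2 = 1.85 V, R_Th = R_1‖R_2 = 1.96 kΩ.
Base-emitter loop: V_Th = I_B·R_Th + V_BE + (β+1)I_B·R_E, so I_B = (1.85 − 0.7) / (1.96 + 251×1) = 0.00455 mA.
I_C = β·I_B = 250×0.00455 = 1.14 mA, and I_E = (β+1)I_B = 1.14 mA.
V_CE = V_CC − I_C·R_C − I_E·R_E = 17 − 1.14×10 − 1.14×1 = 4.48 V.
V_CE = 4.48 V > 0.2 V confirms active-region operation.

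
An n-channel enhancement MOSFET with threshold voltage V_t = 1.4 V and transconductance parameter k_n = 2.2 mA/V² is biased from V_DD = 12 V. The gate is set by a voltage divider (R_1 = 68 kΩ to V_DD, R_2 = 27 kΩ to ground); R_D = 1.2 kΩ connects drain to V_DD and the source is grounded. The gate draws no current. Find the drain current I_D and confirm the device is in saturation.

V_G = V_DD·R_2/(R_1+R_2) = 12×27/95 = 3.41 V. With the source grounded, V_GS = V_G = 3.41 V.
Assume saturation: I_D = (k_n/2)(V_GS − V_t)² = (2.2/2)×(3.41 − 1.4)² = 1.1×2.01² = 4.45 mA.
V_DS = V_DD − I_D·R_D = 12 − 4.45×1.2 = 6.66 V.
Saturation requires V_DS ≥ V_GS − V_t = 2.01 V; 6.66 ≥ 2.01 ✓.

I_D ≈ 4.4 mA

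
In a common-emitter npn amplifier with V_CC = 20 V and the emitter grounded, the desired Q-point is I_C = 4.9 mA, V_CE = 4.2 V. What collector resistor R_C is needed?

Collector loop: V_CC = I_C·R_C + V_CE.
R_C = (V_CC − V_CE)/I_C = (20 − 4.2)/4.9 = 3.22 kΩ.

R_C ≈ 3.2 kΩ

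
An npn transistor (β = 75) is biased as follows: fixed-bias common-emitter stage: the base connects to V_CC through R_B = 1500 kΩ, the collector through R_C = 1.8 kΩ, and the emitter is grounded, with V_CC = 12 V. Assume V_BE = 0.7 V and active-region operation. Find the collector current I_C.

I_C ≈ 0.57 mA

Base loop: V_CC = I_B·R_B + V_BE, so I_B = (12 − 0.7)/1500 kΩ = 0.00753 mA.
In the active region I_C = β·I_B = 75 × 0.00753 = 0.565 mA.
Collector loop: V_CE = V_CC − I_C·R_C = 12 − 0.565×1.8 = 11 V.
Since V_CE = 11 V > V_CE(sat) ≈ 0.2 V, the transistor is in the active region as assumed.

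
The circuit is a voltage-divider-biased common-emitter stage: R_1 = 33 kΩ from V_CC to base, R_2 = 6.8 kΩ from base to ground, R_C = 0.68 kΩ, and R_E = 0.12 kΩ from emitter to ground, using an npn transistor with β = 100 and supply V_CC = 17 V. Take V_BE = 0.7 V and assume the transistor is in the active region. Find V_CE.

V_CE ≈ 7.1 V

Thevenize the base divider: V_Th = V_CC·R_2/(R_1+R_2) = 17×6.8/39.8 = 2.9 V, R_Th = R_1‖R_2 = 5.64 kΩ.
Base-emitter loop: V_Th = I_B·R_Th + V_BE + (β+1)I_B·R_E, so I_B = (2.9 − 0.7) / (5.64 + 101×0.12) = 0.124 mA.
I_C = β·I_B = 100×0.124 = 12.4 mA, and I_E = (β+1)I_B = 12.5 mA.
V_CE = V_CC − I_C·R_C − I_E·R_E = 17 − 12.4×0.68 − 12.5×0.12 = 7.05 V.
V_CE = 7.05 V > 0.2 V confirms active-region operation.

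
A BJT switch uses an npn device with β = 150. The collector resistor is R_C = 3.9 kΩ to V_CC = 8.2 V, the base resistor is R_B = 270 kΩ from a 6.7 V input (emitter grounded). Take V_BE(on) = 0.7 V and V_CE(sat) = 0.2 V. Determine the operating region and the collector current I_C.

saturation; I_C ≈ 2.1 mA

Assume active: I_B = (6.7 − 0.7)/270 = 0.0222 mA, giving I_C = β·I_B = 3.33 mA.
But then V_CE = 8.2 − 3.33×3.9 = -4.8 V < V_CE(sat) = 0.2 V — impossible in the active region.
So the transistor is saturated. With V_CE = 0.2 V, I_C = (V_CC − 0.2)/R_C = 8/3.9 = 2.05 mA.
Check: β·I_B = 3.33 mA > I_C = 2.05 mA, confirming saturation.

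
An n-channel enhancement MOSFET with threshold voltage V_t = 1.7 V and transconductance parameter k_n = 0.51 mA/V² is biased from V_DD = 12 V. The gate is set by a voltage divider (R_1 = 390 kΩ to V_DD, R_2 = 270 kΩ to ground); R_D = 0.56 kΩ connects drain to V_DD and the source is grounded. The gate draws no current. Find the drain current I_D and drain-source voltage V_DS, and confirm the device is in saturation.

I_D ≈ 2.6 mA, V_DS ≈ 11 V

V_G = V_DD·R_2/(R_1+R_2) = 12×270/660 = 4.91 V. With the source grounded, V_GS = V_G = 4.91 V.
Assume saturation: I_D = (k_n/2)(V_GS − V_t)² = (0.51/2)×(4.91 − 1.7)² = 0.255×3.21² = 2.63 mA.
V_DS = V_DD − I_D·R_D = 12 − 2.63×0.56 = 10.5 V.
Saturation requires V_DS ≥ V_GS − V_t = 3.21 V; 10.5 ≥ 3.21 ✓.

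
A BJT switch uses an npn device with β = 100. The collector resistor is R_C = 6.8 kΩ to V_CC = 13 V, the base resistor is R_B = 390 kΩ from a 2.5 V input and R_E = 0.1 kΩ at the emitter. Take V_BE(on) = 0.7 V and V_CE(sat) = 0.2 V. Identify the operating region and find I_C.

Assume active. Base-emitter loop: I_B = (V_BB − V_BE)/(R_B + (β+1)R_E) = (2.5 − 0.7)/(390 + 101×0.1) = 0.0045 mA.
I_C = β·I_B = 100×0.0045 = 0.45 mA.
V_CE = V_CC − I_C·R_C − I_E·R_E = 13 − 0.45×6.8 − 0.454×0.1 = 9.9 V > V_CE(sat), so the active-region assumption holds.

active; I_C ≈ 0.45 mA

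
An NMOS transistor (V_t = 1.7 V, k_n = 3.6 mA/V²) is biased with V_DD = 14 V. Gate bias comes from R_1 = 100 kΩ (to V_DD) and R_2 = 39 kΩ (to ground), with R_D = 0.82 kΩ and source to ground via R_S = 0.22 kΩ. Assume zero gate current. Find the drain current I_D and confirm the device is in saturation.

I_D ≈ 3.7 mA

V_G = V_DD·R_2/(R_1+R_2) = 14×39/139 = 3.93 V.
Assume saturation: I_D = (k_n/2)(V_GS − V_t)² with V_GS = V_G − I_D·R_S = 3.93 − 0.22·I_D.
Substituting gives 0.0871·I_D² − 2.76·I_D + 8.94 = 0, with roots I_D = 3.65 or 28.1 mA.
The root I_D = 28.1 mA gives V_GS = -2.25 V ≤ V_t, so take I_D = 3.65 mA.
Then V_GS = 3.12 V and V_DS = V_DD − I_D(R_D+R_S) = 14 − 3.65×1.04 = 10.2 V.
Saturation requires V_DS ≥ V_GS − V_t = 1.42 V; 10.2 ≥ 1.42 ✓.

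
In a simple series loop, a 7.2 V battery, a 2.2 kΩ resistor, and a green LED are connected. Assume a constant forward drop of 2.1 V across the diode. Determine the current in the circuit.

KVL around the loop: 7.2 = V_D + I·R = 2.1 + I × 2.2 kΩ.
So I = (7.2 − 2.1) / 2.2 kΩ = 5.1 / 2.2 = 2.32 mA.

I ≈ 2.3 mA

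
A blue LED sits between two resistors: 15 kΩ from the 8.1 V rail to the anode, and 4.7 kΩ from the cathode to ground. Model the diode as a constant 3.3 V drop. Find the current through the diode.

The two resistors are in series with the diode, so KVL gives 8.1 = I·15 + 3.3 + I·4.7.
I = (8.1 − 3.3) / (15 + 4.7) kΩ = 4.8 / 19.7 = 0.244 mA.

I ≈ 0.24 mA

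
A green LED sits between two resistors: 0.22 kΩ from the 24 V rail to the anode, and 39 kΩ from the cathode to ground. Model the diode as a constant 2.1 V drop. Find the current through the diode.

The two resistors are in series with the diode, so KVL gives 24 = I·0.22 + 2.1 + I·39.
I = (24 − 2.1) / (0.22 + 39) kΩ = 21.9 / 39.2 = 0.558 mA.

I ≈ 0.56 mA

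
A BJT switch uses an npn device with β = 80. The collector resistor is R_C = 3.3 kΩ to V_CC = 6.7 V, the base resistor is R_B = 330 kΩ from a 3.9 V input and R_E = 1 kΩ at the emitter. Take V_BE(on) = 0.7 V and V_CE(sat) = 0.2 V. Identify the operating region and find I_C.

active; I_C ≈ 0.62 mA

Assume active. Base-emitter loop: I_B = (V_BB − V_BE)/(R_B + (β+1)R_E) = (3.9 − 0.7)/(330 + 81×1) = 0.00779 mA.
I_C = β·I_B = 80×0.00779 = 0.623 mA.
V_CE = V_CC − I_C·R_C − I_E·R_E = 6.7 − 0.623×3.3 − 0.631×1 = 4.01 V > V_CE(sat), so the active-region assumption holds.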